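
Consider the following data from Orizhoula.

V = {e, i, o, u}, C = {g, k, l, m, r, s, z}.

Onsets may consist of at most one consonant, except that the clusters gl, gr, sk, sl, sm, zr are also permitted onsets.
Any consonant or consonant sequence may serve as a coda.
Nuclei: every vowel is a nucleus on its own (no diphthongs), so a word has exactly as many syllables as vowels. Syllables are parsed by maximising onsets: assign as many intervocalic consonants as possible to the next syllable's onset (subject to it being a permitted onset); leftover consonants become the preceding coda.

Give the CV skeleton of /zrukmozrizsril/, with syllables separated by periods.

CCVC.CV.CCVCC.CVC

The vowels are u, o, i, i — 4 nuclei, so 4 syllables.
/u…o/ gap (V1→V2): /km/ splits as /k/ + /m/ (/m/ is the longest suffix that is a licit onset).
/o…i/ gap (V2→V3): /zr/ — entire cluster is a permitted onset → onset /zr/, coda ∅.
/i…i/ gap (V3→V4): /zsr/ — longest licit onset from the right is /r/, leaving /zs/ as coda.
Putting it together: zruk.mo.zrizs.ril.
Mapping each syllable to C/V: /zruk/ → CCVC, /mo/ → CV, /zrizs/ → CCVCC, /ril/ → CVC.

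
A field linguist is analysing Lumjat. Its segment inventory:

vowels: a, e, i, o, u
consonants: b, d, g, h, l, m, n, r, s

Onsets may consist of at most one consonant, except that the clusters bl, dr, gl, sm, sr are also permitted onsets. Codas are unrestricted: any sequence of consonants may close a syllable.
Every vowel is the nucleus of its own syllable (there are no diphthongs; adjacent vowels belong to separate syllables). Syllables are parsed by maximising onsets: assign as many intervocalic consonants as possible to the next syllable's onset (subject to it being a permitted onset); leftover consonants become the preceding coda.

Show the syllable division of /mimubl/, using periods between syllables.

Vowels present: i, u; each is a nucleus, giving 2 syllables.
σ1/σ2 boundary: /m/ → onset of the next syllable (single consonants are always licit onsets).

mi.mubl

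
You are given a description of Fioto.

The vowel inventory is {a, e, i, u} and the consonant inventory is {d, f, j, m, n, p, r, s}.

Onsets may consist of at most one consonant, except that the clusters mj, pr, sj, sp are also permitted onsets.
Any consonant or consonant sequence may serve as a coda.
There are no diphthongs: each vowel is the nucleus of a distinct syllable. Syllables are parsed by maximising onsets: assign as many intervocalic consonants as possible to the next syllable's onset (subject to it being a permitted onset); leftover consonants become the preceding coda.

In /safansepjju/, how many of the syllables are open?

2

Vowels present: a, a, e, u; each is a nucleus, giving 4 syllables.
/a…a/ gap (V1→V2): /f/ is a single consonant, so it becomes the next onset.
/a…e/ gap (V2→V3): /ns/ splits as /n/ + /s/ (/s/ is the longest suffix that is a licit onset).
/e…u/ gap (V3→V4): /pjj/ — longest licit onset from the right is /j/, leaving /pj/ as coda.
Syllabification: sa.fan.sepj.ju.
Classifying each syllable: /sa/ (open), /fan/ (closed), /sepj/ (closed), /ju/ (open).
Open syllables: 2.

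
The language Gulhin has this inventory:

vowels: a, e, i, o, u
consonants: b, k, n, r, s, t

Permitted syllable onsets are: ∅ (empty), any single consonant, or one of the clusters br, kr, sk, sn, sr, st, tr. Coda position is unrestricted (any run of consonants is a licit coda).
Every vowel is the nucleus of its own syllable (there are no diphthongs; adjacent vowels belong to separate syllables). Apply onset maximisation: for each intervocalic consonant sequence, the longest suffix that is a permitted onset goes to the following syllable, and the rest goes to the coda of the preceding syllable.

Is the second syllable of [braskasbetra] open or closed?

closed

The vowels are a, a, e, a — 4 nuclei, so 4 syllables.
σ1/σ2 boundary: /sk/ — entire cluster is a permitted onset → onset /sk/, coda ∅.
σ2/σ3 boundary: /sb/ splits as /s/ + /b/ (/b/ is the longest suffix that is a licit onset).
σ3/σ4 boundary: cluster /tr/ — /tr/ is itself a permitted onset, so the whole cluster goes right; preceding coda = ∅.
Putting it together: bra.skas.be.tra.
Syllable 2 is /skas/ with coda /s/, so it is closed.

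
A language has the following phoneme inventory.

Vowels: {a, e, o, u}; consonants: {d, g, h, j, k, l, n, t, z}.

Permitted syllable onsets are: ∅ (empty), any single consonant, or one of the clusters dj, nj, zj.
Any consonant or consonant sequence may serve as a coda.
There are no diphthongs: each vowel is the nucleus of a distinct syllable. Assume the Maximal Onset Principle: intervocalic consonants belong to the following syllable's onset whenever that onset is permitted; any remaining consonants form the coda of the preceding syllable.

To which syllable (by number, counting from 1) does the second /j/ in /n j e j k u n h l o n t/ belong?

1

Nuclei (vowels): e, u, o → 3 syllables.
V1 /e/ – V2 /u/: /jk/ splits as /j/ + /k/ (/k/ is the longest suffix that is a licit onset).
V2 /u/ – V3 /o/: /nhl/ — longest licit onset from the right is /l/, leaving /nh/ as coda.
Syllabification: njej.kunh.lont.
The second /j/ is in the coda of syllable 1 (/njej/).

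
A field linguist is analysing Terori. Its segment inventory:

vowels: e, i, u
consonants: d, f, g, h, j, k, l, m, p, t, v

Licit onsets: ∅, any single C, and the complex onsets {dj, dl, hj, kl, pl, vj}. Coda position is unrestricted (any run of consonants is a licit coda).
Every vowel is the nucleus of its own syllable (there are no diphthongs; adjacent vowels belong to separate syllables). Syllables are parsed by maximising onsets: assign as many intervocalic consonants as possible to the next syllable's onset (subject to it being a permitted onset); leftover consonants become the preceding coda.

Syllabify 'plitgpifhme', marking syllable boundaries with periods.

The vowels are i, i, e — 3 nuclei, so 3 syllables.
Between /i/ (V1) and /i/ (V2): /tgp/ splits as /tg/ + /p/ (/p/ is the longest suffix that is a licit onset).
Between /i/ (V2) and /e/ (V3): cluster /fhm/ — the longest permitted-onset suffix is /m/; onset = /m/, preceding coda = /fh/.

plitg.pifh.me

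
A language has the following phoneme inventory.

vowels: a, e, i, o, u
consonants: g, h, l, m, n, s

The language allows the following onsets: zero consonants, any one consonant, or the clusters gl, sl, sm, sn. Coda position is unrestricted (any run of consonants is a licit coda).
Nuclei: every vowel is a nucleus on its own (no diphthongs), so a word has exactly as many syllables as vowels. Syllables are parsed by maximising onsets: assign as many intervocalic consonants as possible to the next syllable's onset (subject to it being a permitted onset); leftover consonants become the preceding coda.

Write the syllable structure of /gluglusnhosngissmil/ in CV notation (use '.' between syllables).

CCV.CCVCC.CVCC.CVC.CCVC

The vowels are u, u, o, i, i — 5 nuclei, so 5 syllables.
Between /u/ (V1) and /u/ (V2): /gl/ is a licit onset in full, so it all attaches to the next syllable.
Between /u/ (V2) and /o/ (V3): /snh/ splits as /sn/ + /h/ (/h/ is the longest suffix that is a licit onset).
Between /o/ (V3) and /i/ (V4): /sng/ splits as /sn/ + /g/ (/g/ is the longest suffix that is a licit onset).
Between /i/ (V4) and /i/ (V5): /ssm/; trying suffixes from longest down, /sm/ is the first permitted one, so coda /s/ | onset /sm/.
So the parse is glu.glusn.hosn.gis.smil.
Mapping each syllable to C/V: /glu/ → CCV, /glusn/ → CCVCC, /hosn/ → CVCC, /gis/ → CVC, /smil/ → CCVC.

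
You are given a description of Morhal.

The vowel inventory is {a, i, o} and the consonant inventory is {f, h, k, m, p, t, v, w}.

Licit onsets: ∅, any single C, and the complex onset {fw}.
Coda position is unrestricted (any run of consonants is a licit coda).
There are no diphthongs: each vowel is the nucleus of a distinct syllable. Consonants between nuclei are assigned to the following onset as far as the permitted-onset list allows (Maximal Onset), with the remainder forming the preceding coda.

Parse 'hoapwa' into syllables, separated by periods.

ho.ap.wa

The vowels are o, a, a — 3 nuclei, so 3 syllables.
Between /o/ (V1) and /a/ (V2): no consonants, so the boundary falls immediately after /o/.
Between /a/ (V2) and /a/ (V3): /pw/; trying suffixes from longest down, /w/ is the first permitted one, so coda /p/ | onset /w/.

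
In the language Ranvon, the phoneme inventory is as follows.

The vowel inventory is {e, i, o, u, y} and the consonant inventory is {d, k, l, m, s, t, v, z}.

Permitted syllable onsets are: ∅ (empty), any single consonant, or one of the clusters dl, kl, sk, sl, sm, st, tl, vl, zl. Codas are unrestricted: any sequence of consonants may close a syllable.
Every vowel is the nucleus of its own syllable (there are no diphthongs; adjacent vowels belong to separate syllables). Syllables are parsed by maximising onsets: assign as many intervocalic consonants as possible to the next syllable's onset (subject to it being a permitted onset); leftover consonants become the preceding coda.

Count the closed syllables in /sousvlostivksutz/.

3

Nuclei (vowels): o, u, o, i, u → 5 syllables.
Between /o/ (V1) and /u/ (V2): no consonants, so the boundary falls immediately after /o/.
Between /u/ (V2) and /o/ (V3): cluster /svl/ — the longest permitted-onset suffix is /vl/; onset = /vl/, preceding coda = /s/.
Between /o/ (V3) and /i/ (V4): cluster /st/ — /st/ is itself a permitted onset, so the whole cluster goes right; preceding coda = ∅.
Between /i/ (V4) and /u/ (V5): /vks/ splits as /vk/ + /s/ (/s/ is the longest suffix that is a licit onset).
Result: so.us.vlo.stivk.sutz.
Classifying each syllable: /so/ (open), /us/ (closed), /vlo/ (open), /stivk/ (closed), /sutz/ (closed).
Closed syllables: 3.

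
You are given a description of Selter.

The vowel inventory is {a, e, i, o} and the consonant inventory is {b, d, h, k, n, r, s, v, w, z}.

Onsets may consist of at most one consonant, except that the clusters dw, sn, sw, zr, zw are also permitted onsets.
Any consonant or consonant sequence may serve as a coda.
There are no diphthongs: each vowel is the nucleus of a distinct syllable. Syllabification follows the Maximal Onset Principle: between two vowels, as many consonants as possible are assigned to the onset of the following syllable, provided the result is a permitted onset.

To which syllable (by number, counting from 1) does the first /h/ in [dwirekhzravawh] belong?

2

The vowels are i, e, a, a — 4 nuclei, so 4 syllables.
σ1/σ2 boundary: /r/ is a single consonant, so it becomes the next onset.
σ2/σ3 boundary: /khzr/; trying suffixes from longest down, /zr/ is the first permitted one, so coda /kh/ | onset /zr/.
σ3/σ4 boundary: just /v/ — single C goes to the following onset.
Putting it together: dwi.rekh.zra.vawh.
The first /h/ is in the coda of syllable 2 (/rekh/).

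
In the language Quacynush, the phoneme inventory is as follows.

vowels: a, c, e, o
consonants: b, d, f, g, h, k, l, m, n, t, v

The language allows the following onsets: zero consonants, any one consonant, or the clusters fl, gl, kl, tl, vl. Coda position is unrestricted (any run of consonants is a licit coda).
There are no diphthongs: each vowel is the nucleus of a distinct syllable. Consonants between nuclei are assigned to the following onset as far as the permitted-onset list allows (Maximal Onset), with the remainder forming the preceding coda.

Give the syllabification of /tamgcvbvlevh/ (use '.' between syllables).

The vowels are a, c, e — 3 nuclei, so 3 syllables.
Between /a/ (V1) and /c/ (V2): /mg/; trying suffixes from longest down, /g/ is the first permitted one, so coda /m/ | onset /g/.
Between /c/ (V2) and /e/ (V3): cluster /vbvl/ — the longest permitted-onset suffix is /vl/; onset = /vl/, preceding coda = /vb/.

tam.gcvb.vlevh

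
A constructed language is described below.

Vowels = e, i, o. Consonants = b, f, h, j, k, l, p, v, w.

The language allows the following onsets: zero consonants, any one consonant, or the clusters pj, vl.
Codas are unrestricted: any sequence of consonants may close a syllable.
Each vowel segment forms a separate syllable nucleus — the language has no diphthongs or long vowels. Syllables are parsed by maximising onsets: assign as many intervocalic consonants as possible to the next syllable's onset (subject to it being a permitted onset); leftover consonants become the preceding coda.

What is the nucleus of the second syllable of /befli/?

Nuclei (vowels): e, i → 2 syllables.
The second nucleus (vowel 2 from the left) is /i/.

i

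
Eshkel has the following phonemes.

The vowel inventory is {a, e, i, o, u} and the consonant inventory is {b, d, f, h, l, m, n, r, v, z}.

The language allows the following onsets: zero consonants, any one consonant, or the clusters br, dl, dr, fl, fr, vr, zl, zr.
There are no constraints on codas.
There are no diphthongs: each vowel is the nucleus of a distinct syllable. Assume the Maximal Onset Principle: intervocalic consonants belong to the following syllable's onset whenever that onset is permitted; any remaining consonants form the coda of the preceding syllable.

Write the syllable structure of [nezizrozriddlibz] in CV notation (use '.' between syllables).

Vowels present: e, i, o, i, i; each is a nucleus, giving 5 syllables.
Between /e/ (V1) and /i/ (V2): just /z/ — single C goes to the following onset.
Between /i/ (V2) and /o/ (V3): /zr/ is a licit onset in full, so it all attaches to the next syllable.
Between /o/ (V3) and /i/ (V4): /zr/ is a licit onset in full, so it all attaches to the next syllable.
Between /i/ (V4) and /i/ (V5): /ddl/ — longest licit onset from the right is /dl/, leaving /d/ as coda.
Result: ne.zi.zro.zrid.dlibz.
Mapping each syllable to C/V: /ne/ → CV, /zi/ → CV, /zro/ → CCV, /zrid/ → CCVC, /dlibz/ → CCVCC.

CV.CV.CCV.CCVC.CCVCC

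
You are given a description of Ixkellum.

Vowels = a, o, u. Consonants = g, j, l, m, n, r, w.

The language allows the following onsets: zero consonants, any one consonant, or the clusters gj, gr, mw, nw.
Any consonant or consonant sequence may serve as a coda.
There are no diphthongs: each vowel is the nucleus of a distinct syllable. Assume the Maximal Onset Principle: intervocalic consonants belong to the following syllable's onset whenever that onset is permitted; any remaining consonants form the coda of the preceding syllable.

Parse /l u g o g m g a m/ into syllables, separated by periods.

Nuclei (vowels): u, o, a → 3 syllables.
V1 /u/ – V2 /o/: /g/ → onset of the next syllable (single consonants are always licit onsets).
V2 /o/ – V3 /a/: cluster /gmg/ — the longest permitted-onset suffix is /g/; onset = /g/, preceding coda = /gm/.

lu.gogm.gam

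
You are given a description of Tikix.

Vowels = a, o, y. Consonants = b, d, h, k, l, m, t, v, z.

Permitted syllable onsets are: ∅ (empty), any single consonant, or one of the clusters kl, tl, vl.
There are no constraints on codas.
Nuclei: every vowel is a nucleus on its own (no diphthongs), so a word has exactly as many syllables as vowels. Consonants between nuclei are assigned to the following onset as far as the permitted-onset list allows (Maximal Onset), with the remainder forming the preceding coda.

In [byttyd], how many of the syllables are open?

The vowels are y, y — 2 nuclei, so 2 syllables.
/y…y/ gap (V1→V2): /tt/; trying suffixes from longest down, /t/ is the first permitted one, so coda /t/ | onset /t/.
Putting it together: byt.tyd.
Classifying each syllable: /byt/ (closed), /tyd/ (closed).
Open syllables: 0.

0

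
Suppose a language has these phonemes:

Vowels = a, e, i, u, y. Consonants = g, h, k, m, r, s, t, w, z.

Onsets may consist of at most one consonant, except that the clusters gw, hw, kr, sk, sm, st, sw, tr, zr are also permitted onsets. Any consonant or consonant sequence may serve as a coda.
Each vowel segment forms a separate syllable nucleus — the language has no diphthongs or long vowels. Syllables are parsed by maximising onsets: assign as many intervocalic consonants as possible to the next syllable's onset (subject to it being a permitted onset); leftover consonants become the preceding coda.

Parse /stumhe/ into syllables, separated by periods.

stum.he

The vowels are u, e — 2 nuclei, so 2 syllables.
σ1/σ2 boundary: cluster /mh/ — the longest permitted-onset suffix is /h/; onset = /h/, preceding coda = /m/.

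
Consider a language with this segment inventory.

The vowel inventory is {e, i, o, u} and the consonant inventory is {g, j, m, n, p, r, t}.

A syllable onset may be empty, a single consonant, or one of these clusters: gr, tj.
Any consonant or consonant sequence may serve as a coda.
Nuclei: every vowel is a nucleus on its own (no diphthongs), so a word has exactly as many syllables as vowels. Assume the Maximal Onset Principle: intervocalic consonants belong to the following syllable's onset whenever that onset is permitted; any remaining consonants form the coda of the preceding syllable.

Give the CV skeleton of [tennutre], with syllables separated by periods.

CVC.CVC.CV

Nuclei (vowels): e, u, e → 3 syllables.
/e…u/ gap (V1→V2): /nn/; trying suffixes from longest down, /n/ is the first permitted one, so coda /n/ | onset /n/.
/u…e/ gap (V2→V3): cluster /tr/ — the longest permitted-onset suffix is /r/; onset = /r/, preceding coda = /t/.
So the parse is ten.nut.re.
Mapping each syllable to C/V: /ten/ → CVC, /nut/ → CVC, /re/ → CV.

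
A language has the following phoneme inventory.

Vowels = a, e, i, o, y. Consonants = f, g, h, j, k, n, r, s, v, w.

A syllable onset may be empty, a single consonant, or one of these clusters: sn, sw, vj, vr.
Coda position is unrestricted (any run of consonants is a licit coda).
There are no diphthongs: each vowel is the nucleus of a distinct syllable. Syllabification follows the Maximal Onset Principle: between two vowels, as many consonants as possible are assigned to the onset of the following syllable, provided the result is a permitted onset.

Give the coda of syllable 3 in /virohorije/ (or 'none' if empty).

Vowels present: i, o, o, i, e; each is a nucleus, giving 5 syllables.
σ1/σ2 boundary: /r/ → onset of the next syllable (single consonants are always licit onsets).
σ2/σ3 boundary: /h/ is a single consonant, so it becomes the next onset.
σ3/σ4 boundary: /r/ → onset of the next syllable (single consonants are always licit onsets).
σ4/σ5 boundary: /j/ → onset of the next syllable (single consonants are always licit onsets).
Syllabification: vi.ro.ho.ri.je.
Syllable 3 is /ho/: onset /h/, nucleus /o/, coda ∅.

none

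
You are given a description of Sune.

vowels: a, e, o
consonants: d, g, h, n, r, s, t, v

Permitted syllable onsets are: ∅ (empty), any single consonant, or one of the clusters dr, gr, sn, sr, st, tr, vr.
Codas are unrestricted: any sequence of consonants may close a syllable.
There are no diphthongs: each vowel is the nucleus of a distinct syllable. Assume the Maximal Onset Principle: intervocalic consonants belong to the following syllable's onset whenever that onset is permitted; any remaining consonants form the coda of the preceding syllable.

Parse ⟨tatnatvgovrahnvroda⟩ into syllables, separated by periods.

tat.natv.go.vrahn.vro.da

Vowels present: a, a, o, a, o, a; each is a nucleus, giving 6 syllables.
V1 /a/ – V2 /a/: cluster /tn/ — the longest permitted-onset suffix is /n/; onset = /n/, preceding coda = /t/.
V2 /a/ – V3 /o/: /tvg/; trying suffixes from longest down, /g/ is the first permitted one, so coda /tv/ | onset /g/.
V3 /o/ – V4 /a/: /vr/ — entire cluster is a permitted onset → onset /vr/, coda ∅.
V4 /a/ – V5 /o/: /hnvr/ — longest licit onset from the right is /vr/, leaving /hn/ as coda.
V5 /o/ – V6 /a/: /d/ is a single consonant, so it becomes the next onset.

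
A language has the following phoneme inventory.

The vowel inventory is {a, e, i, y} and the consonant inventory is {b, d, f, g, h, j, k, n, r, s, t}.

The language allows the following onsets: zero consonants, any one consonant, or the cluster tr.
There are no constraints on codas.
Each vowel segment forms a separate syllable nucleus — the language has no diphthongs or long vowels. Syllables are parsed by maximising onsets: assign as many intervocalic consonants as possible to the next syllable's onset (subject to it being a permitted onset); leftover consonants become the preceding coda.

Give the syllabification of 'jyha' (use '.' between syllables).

Nuclei (vowels): y, a → 2 syllables.
V1 /y/ – V2 /a/: /h/ is a single consonant, so it becomes the next onset.

jy.ha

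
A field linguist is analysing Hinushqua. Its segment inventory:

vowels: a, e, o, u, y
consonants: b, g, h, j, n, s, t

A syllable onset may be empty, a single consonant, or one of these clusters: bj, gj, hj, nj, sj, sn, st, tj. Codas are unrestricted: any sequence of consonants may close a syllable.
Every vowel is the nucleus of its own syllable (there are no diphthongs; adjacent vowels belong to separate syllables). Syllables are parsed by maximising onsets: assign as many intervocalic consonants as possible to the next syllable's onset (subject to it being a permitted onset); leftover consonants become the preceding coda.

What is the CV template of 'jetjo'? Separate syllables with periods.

CV.CCV

Nuclei (vowels): e, o → 2 syllables.
V1 /e/ – V2 /o/: /tj/ — entire cluster is a permitted onset → onset /tj/, coda ∅.
Result: je.tjo.
Mapping each syllable to C/V: /je/ → CV, /tjo/ → CCV.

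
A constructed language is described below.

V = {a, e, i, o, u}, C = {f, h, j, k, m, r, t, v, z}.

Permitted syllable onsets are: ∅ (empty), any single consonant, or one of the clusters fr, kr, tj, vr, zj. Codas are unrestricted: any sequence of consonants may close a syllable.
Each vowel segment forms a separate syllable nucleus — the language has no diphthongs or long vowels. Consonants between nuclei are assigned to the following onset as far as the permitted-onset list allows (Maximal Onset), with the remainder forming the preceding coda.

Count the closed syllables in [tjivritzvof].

Nuclei (vowels): i, i, o → 3 syllables.
σ1/σ2 boundary: cluster /vr/ — /vr/ is itself a permitted onset, so the whole cluster goes right; preceding coda = ∅.
σ2/σ3 boundary: /tzv/; trying suffixes from longest down, /v/ is the first permitted one, so coda /tz/ | onset /v/.
Syllabification: tji.vritz.vof.
Classifying each syllable: /tji/ (open), /vritz/ (closed), /vof/ (closed).
Closed syllables: 2.

2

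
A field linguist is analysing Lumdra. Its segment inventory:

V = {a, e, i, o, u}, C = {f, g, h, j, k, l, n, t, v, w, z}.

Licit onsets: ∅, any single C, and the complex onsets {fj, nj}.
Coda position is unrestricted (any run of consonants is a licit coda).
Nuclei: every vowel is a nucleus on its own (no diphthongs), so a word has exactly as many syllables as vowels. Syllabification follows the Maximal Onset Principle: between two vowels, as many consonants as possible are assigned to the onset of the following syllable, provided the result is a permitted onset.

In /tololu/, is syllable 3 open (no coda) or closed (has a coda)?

open

Nuclei (vowels): o, o, u → 3 syllables.
σ1/σ2 boundary: /l/ is a single consonant, so it becomes the next onset.
σ2/σ3 boundary: /l/ → onset of the next syllable (single consonants are always licit onsets).
Syllabification: to.lo.lu.
Syllable 3 is /lu/; it ends in its nucleus with no coda, so it is open.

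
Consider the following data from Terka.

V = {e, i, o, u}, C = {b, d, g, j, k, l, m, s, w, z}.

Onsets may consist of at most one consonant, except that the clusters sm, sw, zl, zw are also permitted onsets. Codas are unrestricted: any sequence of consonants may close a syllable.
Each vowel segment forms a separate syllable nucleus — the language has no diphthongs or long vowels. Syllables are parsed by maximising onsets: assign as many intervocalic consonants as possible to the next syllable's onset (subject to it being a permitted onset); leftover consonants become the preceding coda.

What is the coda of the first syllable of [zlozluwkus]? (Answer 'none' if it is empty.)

none

Vowels present: o, u, u; each is a nucleus, giving 3 syllables.
V1 /o/ – V2 /u/: cluster /zl/ — /zl/ is itself a permitted onset, so the whole cluster goes right; preceding coda = ∅.
V2 /u/ – V3 /u/: /wk/ — longest licit onset from the right is /k/, leaving /w/ as coda.
So the parse is zlo.zluw.kus.
Syllable 1 is /zlo/: onset /zl/, nucleus /o/, coda ∅.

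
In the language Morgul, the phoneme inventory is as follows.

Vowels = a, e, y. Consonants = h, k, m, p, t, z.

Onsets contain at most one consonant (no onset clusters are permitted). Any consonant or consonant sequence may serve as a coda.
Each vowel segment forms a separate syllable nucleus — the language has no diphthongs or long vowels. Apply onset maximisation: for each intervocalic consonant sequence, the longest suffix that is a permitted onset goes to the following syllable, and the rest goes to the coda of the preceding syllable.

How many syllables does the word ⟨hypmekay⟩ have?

4

Vowels present: y, e, a, y; each is a nucleus, giving 4 syllables.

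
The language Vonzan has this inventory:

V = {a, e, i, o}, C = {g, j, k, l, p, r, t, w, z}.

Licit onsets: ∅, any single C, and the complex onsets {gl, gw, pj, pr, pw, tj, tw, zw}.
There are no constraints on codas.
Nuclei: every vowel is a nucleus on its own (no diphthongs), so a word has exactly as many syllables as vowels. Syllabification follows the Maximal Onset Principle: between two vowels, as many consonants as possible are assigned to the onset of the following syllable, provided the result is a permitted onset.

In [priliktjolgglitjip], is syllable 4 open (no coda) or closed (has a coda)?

open

The vowels are i, i, o, i, i — 5 nuclei, so 5 syllables.
σ1/σ2 boundary: just /l/ — single C goes to the following onset.
σ2/σ3 boundary: cluster /ktj/ — the longest permitted-onset suffix is /tj/; onset = /tj/, preceding coda = /k/.
σ3/σ4 boundary: /lggl/; trying suffixes from longest down, /gl/ is the first permitted one, so coda /lg/ | onset /gl/.
σ4/σ5 boundary: /tj/ is a licit onset in full, so it all attaches to the next syllable.
So the parse is pri.lik.tjolg.gli.tjip.
Syllable 4 is /gli/; it ends in its nucleus with no coda, so it is open.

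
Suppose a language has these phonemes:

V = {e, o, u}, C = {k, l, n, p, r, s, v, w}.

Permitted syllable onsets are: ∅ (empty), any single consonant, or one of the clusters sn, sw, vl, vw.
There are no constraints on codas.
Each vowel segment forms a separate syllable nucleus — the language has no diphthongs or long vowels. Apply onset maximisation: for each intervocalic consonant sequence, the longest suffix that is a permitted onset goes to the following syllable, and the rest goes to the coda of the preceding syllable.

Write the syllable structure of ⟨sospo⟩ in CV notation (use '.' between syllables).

CVC.CV

Vowels present: o, o; each is a nucleus, giving 2 syllables.
Between /o/ (V1) and /o/ (V2): /sp/; trying suffixes from longest down, /p/ is the first permitted one, so coda /s/ | onset /p/.
Result: sos.po.
Mapping each syllable to C/V: /sos/ → CVC, /po/ → CV.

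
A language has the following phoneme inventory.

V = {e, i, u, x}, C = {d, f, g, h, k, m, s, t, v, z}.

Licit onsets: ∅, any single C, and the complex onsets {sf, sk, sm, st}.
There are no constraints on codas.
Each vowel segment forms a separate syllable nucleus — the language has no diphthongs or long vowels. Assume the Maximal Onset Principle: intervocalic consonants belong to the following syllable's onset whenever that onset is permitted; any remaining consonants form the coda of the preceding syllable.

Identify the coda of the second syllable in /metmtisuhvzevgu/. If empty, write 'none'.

The vowels are e, i, u, e, u — 5 nuclei, so 5 syllables.
/e…i/ gap (V1→V2): /tmt/; trying suffixes from longest down, /t/ is the first permitted one, so coda /tm/ | onset /t/.
/i…u/ gap (V2→V3): /s/ → onset of the next syllable (single consonants are always licit onsets).
/u…e/ gap (V3→V4): cluster /hvz/ — the longest permitted-onset suffix is /z/; onset = /z/, preceding coda = /hv/.
/e…u/ gap (V4→V5): /vg/ splits as /v/ + /g/ (/g/ is the longest suffix that is a licit onset).
So the parse is metm.ti.suhv.zev.gu.
Syllable 2 is /ti/: onset /t/, nucleus /i/, coda ∅.

none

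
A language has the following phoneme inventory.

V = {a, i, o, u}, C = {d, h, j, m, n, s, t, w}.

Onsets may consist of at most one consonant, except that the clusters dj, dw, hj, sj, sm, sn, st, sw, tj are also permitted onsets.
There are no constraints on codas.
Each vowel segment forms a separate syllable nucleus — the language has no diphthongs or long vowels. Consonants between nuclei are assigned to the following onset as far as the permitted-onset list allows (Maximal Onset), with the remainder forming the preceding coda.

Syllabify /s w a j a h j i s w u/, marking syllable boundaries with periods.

The vowels are a, a, i, u — 4 nuclei, so 4 syllables.
V1 /a/ – V2 /a/: /j/ is a single consonant, so it becomes the next onset.
V2 /a/ – V3 /i/: cluster /hj/ — /hj/ is itself a permitted onset, so the whole cluster goes right; preceding coda = ∅.
V3 /i/ – V4 /u/: cluster /sw/ — /sw/ is itself a permitted onset, so the whole cluster goes right; preceding coda = ∅.

swa.ja.hji.swu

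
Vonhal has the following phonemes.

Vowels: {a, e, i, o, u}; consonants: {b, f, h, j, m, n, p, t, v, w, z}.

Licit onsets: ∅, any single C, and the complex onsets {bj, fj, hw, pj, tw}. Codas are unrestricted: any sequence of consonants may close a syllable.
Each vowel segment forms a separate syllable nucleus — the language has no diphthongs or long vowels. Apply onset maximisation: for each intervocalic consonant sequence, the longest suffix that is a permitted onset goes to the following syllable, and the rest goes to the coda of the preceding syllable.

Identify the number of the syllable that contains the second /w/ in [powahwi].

3

Nuclei (vowels): o, a, i → 3 syllables.
/o…a/ gap (V1→V2): /w/ is a single consonant, so it becomes the next onset.
/a…i/ gap (V2→V3): cluster /hw/ — /hw/ is itself a permitted onset, so the whole cluster goes right; preceding coda = ∅.
Syllabification: po.wa.hwi.
The second /w/ is in the onset of syllable 3 (/hwi/).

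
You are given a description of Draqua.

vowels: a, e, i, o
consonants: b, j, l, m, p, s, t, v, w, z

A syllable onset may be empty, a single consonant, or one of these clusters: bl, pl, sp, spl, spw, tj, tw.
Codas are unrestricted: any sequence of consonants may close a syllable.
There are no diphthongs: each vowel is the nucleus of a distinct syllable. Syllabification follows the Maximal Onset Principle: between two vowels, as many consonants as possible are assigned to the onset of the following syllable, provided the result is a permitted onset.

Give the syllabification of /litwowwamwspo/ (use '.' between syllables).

li.twow.wamw.spo

The vowels are i, o, a, o — 4 nuclei, so 4 syllables.
V1 /i/ – V2 /o/: cluster /tw/ — /tw/ is itself a permitted onset, so the whole cluster goes right; preceding coda = ∅.
V2 /o/ – V3 /a/: /ww/ splits as /w/ + /w/ (/w/ is the longest suffix that is a licit onset).
V3 /a/ – V4 /o/: /mwsp/ — longest licit onset from the right is /sp/, leaving /mw/ as coda.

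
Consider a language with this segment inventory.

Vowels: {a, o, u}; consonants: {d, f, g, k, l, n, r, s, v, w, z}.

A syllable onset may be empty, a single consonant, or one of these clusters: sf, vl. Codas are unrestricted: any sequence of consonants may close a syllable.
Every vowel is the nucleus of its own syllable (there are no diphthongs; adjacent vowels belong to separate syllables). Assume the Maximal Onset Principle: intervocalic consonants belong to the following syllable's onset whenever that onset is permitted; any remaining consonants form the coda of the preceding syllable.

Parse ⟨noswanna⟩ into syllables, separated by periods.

Nuclei (vowels): o, a, a → 3 syllables.
Between /o/ (V1) and /a/ (V2): /sw/ splits as /s/ + /w/ (/w/ is the longest suffix that is a licit onset).
Between /a/ (V2) and /a/ (V3): /nn/ — longest licit onset from the right is /n/, leaving /n/ as coda.

nos.wan.na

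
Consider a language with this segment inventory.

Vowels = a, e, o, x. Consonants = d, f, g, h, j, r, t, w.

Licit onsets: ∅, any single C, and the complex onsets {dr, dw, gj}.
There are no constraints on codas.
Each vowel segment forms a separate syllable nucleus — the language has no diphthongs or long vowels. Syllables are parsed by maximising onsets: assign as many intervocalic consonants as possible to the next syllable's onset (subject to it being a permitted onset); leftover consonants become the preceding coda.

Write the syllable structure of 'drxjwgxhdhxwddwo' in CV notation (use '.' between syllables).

CCVCC.CVCC.CVCC.CCV

Nuclei (vowels): x, x, x, o → 4 syllables.
Between /x/ (V1) and /x/ (V2): /jwg/ — longest licit onset from the right is /g/, leaving /jw/ as coda.
Between /x/ (V2) and /x/ (V3): /hdh/ — longest licit onset from the right is /h/, leaving /hd/ as coda.
Between /x/ (V3) and /o/ (V4): cluster /wddw/ — the longest permitted-onset suffix is /dw/; onset = /dw/, preceding coda = /wd/.
Result: drxjw.gxhd.hxwd.dwo.
Mapping each syllable to C/V: /drxjw/ → CCVCC, /gxhd/ → CVCC, /hxwd/ → CVCC, /dwo/ → CCV.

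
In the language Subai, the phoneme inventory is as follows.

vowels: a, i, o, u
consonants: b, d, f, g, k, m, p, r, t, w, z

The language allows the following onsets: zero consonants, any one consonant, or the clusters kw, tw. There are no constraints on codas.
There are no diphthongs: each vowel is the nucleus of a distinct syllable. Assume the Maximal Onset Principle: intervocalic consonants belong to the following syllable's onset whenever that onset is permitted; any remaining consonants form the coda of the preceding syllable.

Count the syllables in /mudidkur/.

The vowels are u, i, u — 3 nuclei, so 3 syllables.

3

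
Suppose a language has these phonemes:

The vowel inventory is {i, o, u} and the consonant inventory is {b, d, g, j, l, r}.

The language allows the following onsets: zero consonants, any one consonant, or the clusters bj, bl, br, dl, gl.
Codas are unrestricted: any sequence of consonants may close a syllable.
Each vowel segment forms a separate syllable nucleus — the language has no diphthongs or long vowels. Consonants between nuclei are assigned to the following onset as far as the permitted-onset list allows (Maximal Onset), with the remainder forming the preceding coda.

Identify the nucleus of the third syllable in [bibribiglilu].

i

Nuclei (vowels): i, i, i, i, u → 5 syllables.
The third nucleus (vowel 3 from the left) is /i/.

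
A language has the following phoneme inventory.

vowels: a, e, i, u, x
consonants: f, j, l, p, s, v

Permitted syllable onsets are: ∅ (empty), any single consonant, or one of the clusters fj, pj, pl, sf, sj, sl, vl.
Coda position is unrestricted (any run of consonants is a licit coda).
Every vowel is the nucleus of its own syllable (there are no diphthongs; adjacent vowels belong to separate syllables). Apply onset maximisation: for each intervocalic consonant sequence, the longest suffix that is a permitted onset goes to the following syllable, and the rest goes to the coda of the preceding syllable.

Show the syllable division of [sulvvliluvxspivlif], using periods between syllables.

Vowels present: u, i, u, x, i, i; each is a nucleus, giving 6 syllables.
σ1/σ2 boundary: /lvvl/ — longest licit onset from the right is /vl/, leaving /lv/ as coda.
σ2/σ3 boundary: /l/ → onset of the next syllable (single consonants are always licit onsets).
σ3/σ4 boundary: just /v/ — single C goes to the following onset.
σ4/σ5 boundary: /sp/; trying suffixes from longest down, /p/ is the first permitted one, so coda /s/ | onset /p/.
σ5/σ6 boundary: cluster /vl/ — /vl/ is itself a permitted onset, so the whole cluster goes right; preceding coda = ∅.

sulv.vli.lu.vxs.pi.vlif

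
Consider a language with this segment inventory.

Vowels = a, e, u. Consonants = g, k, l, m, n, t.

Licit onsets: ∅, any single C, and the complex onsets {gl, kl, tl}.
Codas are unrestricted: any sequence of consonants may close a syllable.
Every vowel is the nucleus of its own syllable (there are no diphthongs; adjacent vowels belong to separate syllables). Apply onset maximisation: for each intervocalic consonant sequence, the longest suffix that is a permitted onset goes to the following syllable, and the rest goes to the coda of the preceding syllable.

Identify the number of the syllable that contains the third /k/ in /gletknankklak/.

3

Nuclei (vowels): e, a, a → 3 syllables.
/e…a/ gap (V1→V2): cluster /tkn/ — the longest permitted-onset suffix is /n/; onset = /n/, preceding coda = /tk/.
/a…a/ gap (V2→V3): /nkkl/ splits as /nk/ + /kl/ (/kl/ is the longest suffix that is a licit onset).
Result: gletk.nank.klak.
The third /k/ is in the onset of syllable 3 (/klak/).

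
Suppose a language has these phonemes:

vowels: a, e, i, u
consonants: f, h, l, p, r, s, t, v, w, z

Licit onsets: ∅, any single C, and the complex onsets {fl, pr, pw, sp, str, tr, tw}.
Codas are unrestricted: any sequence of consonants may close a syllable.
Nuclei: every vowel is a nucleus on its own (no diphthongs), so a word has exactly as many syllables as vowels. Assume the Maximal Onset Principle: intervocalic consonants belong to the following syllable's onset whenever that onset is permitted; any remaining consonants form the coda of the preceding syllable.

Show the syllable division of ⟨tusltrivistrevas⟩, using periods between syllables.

tusl.tri.vi.stre.vas

Vowels present: u, i, i, e, a; each is a nucleus, giving 5 syllables.
σ1/σ2 boundary: /sltr/; trying suffixes from longest down, /tr/ is the first permitted one, so coda /sl/ | onset /tr/.
σ2/σ3 boundary: just /v/ — single C goes to the following onset.
σ3/σ4 boundary: /str/ — entire cluster is a permitted onset → onset /str/, coda ∅.
σ4/σ5 boundary: just /v/ — single C goes to the following onset.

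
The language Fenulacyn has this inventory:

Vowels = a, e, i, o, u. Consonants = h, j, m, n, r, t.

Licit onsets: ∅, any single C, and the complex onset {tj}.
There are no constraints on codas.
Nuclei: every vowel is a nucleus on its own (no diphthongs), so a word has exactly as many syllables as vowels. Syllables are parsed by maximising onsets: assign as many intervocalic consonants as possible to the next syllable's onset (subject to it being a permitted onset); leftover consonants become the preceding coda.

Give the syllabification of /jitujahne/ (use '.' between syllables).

ji.tu.jah.ne

Vowels present: i, u, a, e; each is a nucleus, giving 4 syllables.
σ1/σ2 boundary: /t/ is a single consonant, so it becomes the next onset.
σ2/σ3 boundary: just /j/ — single C goes to the following onset.
σ3/σ4 boundary: /hn/ splits as /h/ + /n/ (/n/ is the longest suffix that is a licit onset).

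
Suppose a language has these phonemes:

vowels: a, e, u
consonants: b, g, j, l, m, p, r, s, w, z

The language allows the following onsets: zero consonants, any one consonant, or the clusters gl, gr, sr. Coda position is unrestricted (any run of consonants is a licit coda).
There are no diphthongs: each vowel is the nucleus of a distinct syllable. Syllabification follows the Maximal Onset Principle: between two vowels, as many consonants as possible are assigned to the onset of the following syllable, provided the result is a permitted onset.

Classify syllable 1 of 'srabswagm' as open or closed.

Vowels present: a, a; each is a nucleus, giving 2 syllables.
σ1/σ2 boundary: /bsw/ — longest licit onset from the right is /w/, leaving /bs/ as coda.
So the parse is srabs.wagm.
Syllable 1 is /srabs/ with coda /bs/, so it is closed.

closed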